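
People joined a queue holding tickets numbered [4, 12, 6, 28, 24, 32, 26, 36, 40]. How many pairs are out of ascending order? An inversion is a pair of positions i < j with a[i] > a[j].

4

Sweep left to right; for each value list the smaller values that follow it:
4: 0
12: 1
6: 0
28: 2
24: 0
32: 1
26: 0
36: 0
40: 0
Sum: 0 + 1 + 0 + 2 + 0 + 1 + 0 + 0 + 0 = 4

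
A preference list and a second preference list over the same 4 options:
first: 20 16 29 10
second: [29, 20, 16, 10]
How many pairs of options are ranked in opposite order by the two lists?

Assign each item its position (1..4) in the first ordering, then rewrite the second ordering as that position sequence:
positions: 20→1, 16→2, 29→3, 10→4
second ordering as positions: [3, 1, 2, 4]
Discordant pairs = inversions in this position sequence.
3: 1, 2 → 2
1: 0
2: 0
4: 0
Total: 2 + 0 + 0 + 0 = 2

Pairs: 2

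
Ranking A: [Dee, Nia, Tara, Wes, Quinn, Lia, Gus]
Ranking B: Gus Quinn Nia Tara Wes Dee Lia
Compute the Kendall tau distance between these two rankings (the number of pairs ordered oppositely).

13 discordant pairs

Assign each item its position (1..7) in the first ordering, then rewrite the second ordering as that position sequence:
positions: Dee→1, Nia→2, Tara→3, Wes→4, Quinn→5, Lia→6, Gus→7
second ordering as positions: [7, 5, 2, 3, 4, 1, 6]
Discordant pairs = inversions in this position sequence.
7: 5, 2, 3, 4, 1, 6 → 6
5: 2, 3, 4, 1 → 4
2: 1 → 1
3: 1 → 1
4: 1 → 1
1: 0
6: 0
Total: 6 + 4 + 1 + 1 + 1 + 0 + 0 = 13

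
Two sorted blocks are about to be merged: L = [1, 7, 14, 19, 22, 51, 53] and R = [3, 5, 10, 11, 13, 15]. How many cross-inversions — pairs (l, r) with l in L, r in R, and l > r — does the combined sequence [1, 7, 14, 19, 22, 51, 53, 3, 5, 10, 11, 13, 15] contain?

Count, for every r in R, how many entries of L exceed r:
r = 3: 7, 14, 19, 22, 51, 53 → 6
r = 5: 7, 14, 19, 22, 51, 53 → 6
r = 10: 14, 19, 22, 51, 53 → 5
r = 11: 14, 19, 22, 51, 53 → 5
r = 13: 14, 19, 22, 51, 53 → 5
r = 15: 19, 22, 51, 53 → 4
Cross-inversions: 6 + 6 + 5 + 5 + 5 + 4 = 31

31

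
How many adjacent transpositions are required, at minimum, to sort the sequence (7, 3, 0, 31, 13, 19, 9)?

8 swaps

Minimum adjacent swaps = number of inversions (each swap of adjacent out-of-order elements removes one inversion and no swap can remove more).
Count inversions — for each element, later elements that are smaller:
7: 3, 0 → 2
3: 0 → 1
0: none → 0
31: 13, 19, 9 → 3
13: 9 → 1
19: 9 → 1
9: none → 0
Total inversions: 2 + 1 + 0 + 3 + 1 + 1 + 0 = 8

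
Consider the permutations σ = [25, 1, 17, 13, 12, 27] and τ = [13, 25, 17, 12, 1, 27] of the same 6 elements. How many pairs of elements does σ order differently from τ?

5 discordant pairs

Assign each item its position (1..6) in the first ordering, then rewrite the second ordering as that position sequence:
positions: 25→1, 1→2, 17→3, 13→4, 12→5, 27→6
second ordering as positions: [4, 1, 3, 5, 2, 6]
Discordant pairs = inversions in this position sequence.
4: 1, 3, 2 → 3
1: 0
3: 2 → 1
5: 2 → 1
2: 0
6: 0
Total: 3 + 0 + 1 + 1 + 0 + 0 = 5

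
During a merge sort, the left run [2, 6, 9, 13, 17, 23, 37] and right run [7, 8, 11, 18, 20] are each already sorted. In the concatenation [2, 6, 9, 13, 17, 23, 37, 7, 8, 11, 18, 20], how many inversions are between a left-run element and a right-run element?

Count, for every r in R, how many entries of L exceed r:
r = 7: 9, 13, 17, 23, 37 → 5
r = 8: 9, 13, 17, 23, 37 → 5
r = 11: 13, 17, 23, 37 → 4
r = 18: 23, 37 → 2
r = 20: 23, 37 → 2
Cross-inversions: 5 + 5 + 4 + 2 + 2 = 18

18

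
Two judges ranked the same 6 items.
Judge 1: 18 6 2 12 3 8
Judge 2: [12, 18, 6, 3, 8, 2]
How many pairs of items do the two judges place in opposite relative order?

Assign each item its position (1..6) in the first ordering, then rewrite the second ordering as that position sequence:
positions: 18→1, 6→2, 2→3, 12→4, 3→5, 8→6
second ordering as positions: [4, 1, 2, 5, 6, 3]
Discordant pairs = inversions in this position sequence.
4: 1, 2, 3 → 3
1: 0
2: 0
5: 3 → 1
6: 3 → 1
3: 0
Total: 3 + 0 + 0 + 1 + 1 + 0 = 5

Discordant pairs: 5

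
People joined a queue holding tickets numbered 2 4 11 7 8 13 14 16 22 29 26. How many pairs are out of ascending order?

Sweep left to right; for each value list the smaller values that follow it:
2: 0
4: 0
11: 2
7: 0
8: 0
13: 0
14: 0
16: 0
22: 0
29: 1
26: 0
Sum: 0 + 0 + 2 + 0 + 0 + 0 + 0 + 0 + 0 + 1 + 0 = 3

Inversions: 3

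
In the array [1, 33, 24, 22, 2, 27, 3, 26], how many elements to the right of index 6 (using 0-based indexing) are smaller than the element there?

0

The element at index 6 is 3.
Elements after it: 26
None of them are smaller than 3.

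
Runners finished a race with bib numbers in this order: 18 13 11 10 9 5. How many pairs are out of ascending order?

Inversions: 15

For each element, count later entries that are smaller:
18 → 13, 11, 10, 9, 5 → 5
13 → 11, 10, 9, 5 → 4
11 → 10, 9, 5 → 3
10 → 9, 5 → 2
9 → 5 → 1
5 → none → 0
Sum: 5 + 4 + 3 + 2 + 1 + 0 = 15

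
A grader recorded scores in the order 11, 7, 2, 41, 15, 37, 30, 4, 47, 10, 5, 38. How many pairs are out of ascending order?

Inversions: 29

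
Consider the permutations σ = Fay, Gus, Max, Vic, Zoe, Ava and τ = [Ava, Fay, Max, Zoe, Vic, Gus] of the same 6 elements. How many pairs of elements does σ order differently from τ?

9

Assign each item its position (1..6) in the first ordering, then rewrite the second ordering as that position sequence:
positions: Fay→1, Gus→2, Max→3, Vic→4, Zoe→5, Ava→6
second ordering as positions: [6, 1, 3, 5, 4, 2]
Discordant pairs = inversions in this position sequence.
6: 1, 3, 5, 4, 2 → 5
1: 0
3: 2 → 1
5: 4, 2 → 2
4: 2 → 1
2: 0
Total: 5 + 0 + 1 + 2 + 1 + 0 = 9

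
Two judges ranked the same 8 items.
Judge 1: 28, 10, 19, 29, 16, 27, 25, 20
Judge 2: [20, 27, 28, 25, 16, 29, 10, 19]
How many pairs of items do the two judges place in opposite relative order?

21 discordant pairs

Assign each item its position (1..8) in the first ordering, then rewrite the second ordering as that position sequence:
positions: 28→1, 10→2, 19→3, 29→4, 16→5, 27→6, 25→7, 20→8
second ordering as positions: [8, 6, 1, 7, 5, 4, 2, 3]
Discordant pairs = inversions in this position sequence.
8: 6, 1, 7, 5, 4, 2, 3 → 7
6: 1, 5, 4, 2, 3 → 5
1: 0
7: 5, 4, 2, 3 → 4
5: 4, 2, 3 → 3
4: 2, 3 → 2
2: 0
3: 0
Total: 7 + 5 + 0 + 4 + 3 + 2 + 0 + 0 = 21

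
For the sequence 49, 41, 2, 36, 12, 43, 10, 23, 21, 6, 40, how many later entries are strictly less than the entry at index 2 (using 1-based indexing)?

8 such elements

The element at index 2 is 41.
Elements after it: 2, 36, 12, 43, 10, 23, 21, 6, 40
Those smaller than 41: 2, 36, 12, 10, 23, 21, 6, 40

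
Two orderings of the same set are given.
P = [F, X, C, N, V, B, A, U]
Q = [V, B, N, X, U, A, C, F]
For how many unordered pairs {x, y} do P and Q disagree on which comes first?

18

Assign each item its position (1..8) in the first ordering, then rewrite the second ordering as that position sequence:
positions: F→1, X→2, C→3, N→4, V→5, B→6, A→7, U→8
second ordering as positions: [5, 6, 4, 2, 8, 7, 3, 1]
Discordant pairs = inversions in this position sequence.
5: 4, 2, 3, 1 → 4
6: 4, 2, 3, 1 → 4
4: 2, 3, 1 → 3
2: 1 → 1
8: 7, 3, 1 → 3
7: 3, 1 → 2
3: 1 → 1
1: 0
Total: 4 + 4 + 3 + 1 + 3 + 2 + 1 + 0 = 18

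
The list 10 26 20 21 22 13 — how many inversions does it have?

Element-by-element contributions:
10: 0
26: 4
20: 1
21: 1
22: 1
13: 0
Sum: 0 + 4 + 1 + 1 + 1 + 0 = 7

7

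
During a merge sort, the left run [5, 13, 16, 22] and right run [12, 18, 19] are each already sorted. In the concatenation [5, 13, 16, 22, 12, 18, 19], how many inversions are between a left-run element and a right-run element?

Split inversions: 5

Count, for every r in R, how many entries of L exceed r:
r = 12: 13, 16, 22 → 3
r = 18: 22 → 1
r = 19: 22 → 1
Cross-inversions: 3 + 1 + 1 = 5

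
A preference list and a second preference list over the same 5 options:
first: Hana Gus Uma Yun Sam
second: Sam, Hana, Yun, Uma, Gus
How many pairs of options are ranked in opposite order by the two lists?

Assign each item its position (1..5) in the first ordering, then rewrite the second ordering as that position sequence:
positions: Hana→1, Gus→2, Uma→3, Yun→4, Sam→5
second ordering as positions: [5, 1, 4, 3, 2]
Discordant pairs = inversions in this position sequence.
5: 1, 4, 3, 2 → 4
1: 0
4: 3, 2 → 2
3: 2 → 1
2: 0
Total: 4 + 0 + 2 + 1 + 0 = 7

7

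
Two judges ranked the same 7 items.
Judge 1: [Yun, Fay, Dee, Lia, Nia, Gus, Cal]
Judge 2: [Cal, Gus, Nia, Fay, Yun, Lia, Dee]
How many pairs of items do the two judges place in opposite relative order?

17

Assign each item its position (1..7) in the first ordering, then rewrite the second ordering as that position sequence:
positions: Yun→1, Fay→2, Dee→3, Lia→4, Nia→5, Gus→6, Cal→7
second ordering as positions: [7, 6, 5, 2, 1, 4, 3]
Discordant pairs = inversions in this position sequence.
7: 6, 5, 2, 1, 4, 3 → 6
6: 5, 2, 1, 4, 3 → 5
5: 2, 1, 4, 3 → 4
2: 1 → 1
1: 0
4: 3 → 1
3: 0
Total: 6 + 5 + 4 + 1 + 0 + 1 + 0 = 17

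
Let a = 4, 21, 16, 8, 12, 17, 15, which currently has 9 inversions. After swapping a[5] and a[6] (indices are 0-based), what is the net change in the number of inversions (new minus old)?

-1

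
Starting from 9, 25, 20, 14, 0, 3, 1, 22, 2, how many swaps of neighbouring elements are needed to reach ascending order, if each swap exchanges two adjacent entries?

The minimum number of adjacent swaps to sort an array equals its inversion count, since every such swap removes exactly one inversion.
Count inversions — for each element, later elements that are smaller:
9: 0, 3, 1, 2 → 4
25: 20, 14, 0, 3, 1, 22, 2 → 7
20: 14, 0, 3, 1, 2 → 5
14: 0, 3, 1, 2 → 4
0: none → 0
3: 1, 2 → 2
1: none → 0
22: 2 → 1
2: none → 0
Total inversions: 4 + 7 + 5 + 4 + 0 + 2 + 0 + 1 + 0 = 23

23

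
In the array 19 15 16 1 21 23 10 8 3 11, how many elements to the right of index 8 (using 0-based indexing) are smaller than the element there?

0

The element at index 8 is 3.
Elements after it: 11
None of them are smaller than 3.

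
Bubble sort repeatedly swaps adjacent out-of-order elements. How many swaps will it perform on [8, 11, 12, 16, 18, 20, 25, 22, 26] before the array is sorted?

1

The minimum number of adjacent swaps to sort an array equals its inversion count, since every such swap removes exactly one inversion.
Count inversions — for each element, later elements that are smaller:
8: none → 0
11: none → 0
12: none → 0
16: none → 0
18: none → 0
20: none → 0
25: 22 → 1
22: none → 0
26: none → 0
Total inversions: 0 + 0 + 0 + 0 + 0 + 0 + 1 + 0 + 0 = 1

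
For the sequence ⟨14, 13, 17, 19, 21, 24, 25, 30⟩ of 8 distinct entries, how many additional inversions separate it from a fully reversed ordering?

27

Maximum inversions for 8 distinct elements is C(8, 2) = 8·7/2 = 28.
Current inversions — for each element, count later smaller elements:
14: 1
13: 0
17: 0
19: 0
21: 0
24: 0
25: 0
30: 0
Current total: 1 + 0 + 0 + 0 + 0 + 0 + 0 + 0 = 1
Shortfall: 28 − 1 = 27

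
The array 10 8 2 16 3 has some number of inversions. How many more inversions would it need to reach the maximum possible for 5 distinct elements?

Maximum inversions for 5 distinct elements is C(5, 2) = 5·4/2 = 10.
Current inversions — for each element, count later smaller elements:
10: 3
8: 2
2: 0
16: 1
3: 0
Current total: 3 + 2 + 0 + 1 + 0 = 6
Shortfall: 10 − 6 = 4

4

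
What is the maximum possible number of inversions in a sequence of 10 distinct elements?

A reversed (strictly descending) arrangement makes every pair an inversion, giving C(10, 2) inversions.
C(10, 2) = 10·9/2 = 45

45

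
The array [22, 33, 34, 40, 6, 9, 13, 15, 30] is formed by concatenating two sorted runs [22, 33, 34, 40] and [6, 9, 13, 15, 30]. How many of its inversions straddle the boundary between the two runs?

19

For each element r of the right run, count left-run elements greater than r:
r = 6: 22, 33, 34, 40 → 4
r = 9: 22, 33, 34, 40 → 4
r = 13: 22, 33, 34, 40 → 4
r = 15: 22, 33, 34, 40 → 4
r = 30: 33, 34, 40 → 3
Cross-inversions: 4 + 4 + 4 + 4 + 3 = 19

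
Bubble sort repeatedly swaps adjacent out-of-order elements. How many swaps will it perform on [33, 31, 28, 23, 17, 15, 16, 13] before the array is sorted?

Adjacent swaps: 27

Minimum adjacent swaps = number of inversions (each swap of adjacent out-of-order elements removes one inversion and no swap can remove more).
Count inversions — for each element, later elements that are smaller:
33: 31, 28, 23, 17, 15, 16, 13 → 7
31: 28, 23, 17, 15, 16, 13 → 6
28: 23, 17, 15, 16, 13 → 5
23: 17, 15, 16, 13 → 4
17: 15, 16, 13 → 3
15: 13 → 1
16: 13 → 1
13: none → 0
Total inversions: 7 + 6 + 5 + 4 + 3 + 1 + 1 + 0 = 27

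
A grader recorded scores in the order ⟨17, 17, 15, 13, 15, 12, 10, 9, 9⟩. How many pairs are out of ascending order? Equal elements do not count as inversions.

Sweep left to right; for each value list the smaller values that follow it:
17: 7
17: 7
15: 5
13: 4
15: 4
12: 3
10: 2
9: 0
9: 0
Sum: 7 + 7 + 5 + 4 + 4 + 3 + 2 + 0 + 0 = 32

32 out-of-order pairs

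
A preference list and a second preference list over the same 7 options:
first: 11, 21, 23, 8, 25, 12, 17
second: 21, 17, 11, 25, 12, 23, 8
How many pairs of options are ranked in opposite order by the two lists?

Assign each item its position (1..7) in the first ordering, then rewrite the second ordering as that position sequence:
positions: 11→1, 21→2, 23→3, 8→4, 25→5, 12→6, 17→7
second ordering as positions: [2, 7, 1, 5, 6, 3, 4]
Discordant pairs = inversions in this position sequence.
2: 1 → 1
7: 1, 5, 6, 3, 4 → 5
1: 0
5: 3, 4 → 2
6: 3, 4 → 2
3: 0
4: 0
Total: 1 + 5 + 0 + 2 + 2 + 0 + 0 = 10

10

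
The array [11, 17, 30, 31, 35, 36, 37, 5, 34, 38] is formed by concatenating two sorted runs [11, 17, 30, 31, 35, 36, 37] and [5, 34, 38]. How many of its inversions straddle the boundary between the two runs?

Count, for every r in R, how many entries of L exceed r:
r = 5: 11, 17, 30, 31, 35, 36, 37 → 7
r = 34: 35, 36, 37 → 3
r = 38: none → 0
Cross-inversions: 7 + 3 + 0 = 10

10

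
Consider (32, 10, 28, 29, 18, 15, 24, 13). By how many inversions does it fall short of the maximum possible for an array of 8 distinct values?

9 inversions short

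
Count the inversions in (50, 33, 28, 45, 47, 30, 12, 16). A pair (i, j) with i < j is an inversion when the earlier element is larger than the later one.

Out-of-order pairs: 21

Element-by-element contributions:
50 → 33, 28, 45, 47, 30, 12, 16 → 7
33 → 28, 30, 12, 16 → 4
28 → 12, 16 → 2
45 → 30, 12, 16 → 3
47 → 30, 12, 16 → 3
30 → 12, 16 → 2
12 → none → 0
16 → none → 0
Sum: 7 + 4 + 2 + 3 + 3 + 2 + 0 + 0 = 21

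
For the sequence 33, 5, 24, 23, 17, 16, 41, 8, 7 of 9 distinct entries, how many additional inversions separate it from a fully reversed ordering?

12

Maximum inversions for 9 distinct elements is C(9, 2) = 9·8/2 = 36.
Current inversions — for each element, count later smaller elements:
33: 7
5: 0
24: 5
23: 4
17: 3
16: 2
41: 2
8: 1
7: 0
Current total: 7 + 0 + 5 + 4 + 3 + 2 + 2 + 1 + 0 = 24
Shortfall: 36 − 24 = 12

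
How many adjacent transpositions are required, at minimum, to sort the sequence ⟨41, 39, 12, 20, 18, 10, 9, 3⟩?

26 adjacent swaps

Minimum adjacent swaps = number of inversions (each swap of adjacent out-of-order elements removes one inversion and no swap can remove more).
Count inversions — for each element, later elements that are smaller:
41: 39, 12, 20, 18, 10, 9, 3 → 7
39: 12, 20, 18, 10, 9, 3 → 6
12: 10, 9, 3 → 3
20: 18, 10, 9, 3 → 4
18: 10, 9, 3 → 3
10: 9, 3 → 2
9: 3 → 1
3: none → 0
Total inversions: 7 + 6 + 3 + 4 + 3 + 2 + 1 + 0 = 26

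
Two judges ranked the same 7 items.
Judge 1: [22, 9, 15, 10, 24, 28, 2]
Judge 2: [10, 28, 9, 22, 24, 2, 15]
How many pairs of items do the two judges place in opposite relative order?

There are 10 discordant pairs.

Assign each item its position (1..7) in the first ordering, then rewrite the second ordering as that position sequence:
positions: 22→1, 9→2, 15→3, 10→4, 24→5, 28→6, 2→7
second ordering as positions: [4, 6, 2, 1, 5, 7, 3]
Discordant pairs = inversions in this position sequence.
4: 2, 1, 3 → 3
6: 2, 1, 5, 3 → 4
2: 1 → 1
1: 0
5: 3 → 1
7: 3 → 1
3: 0
Total: 3 + 4 + 1 + 0 + 1 + 1 + 0 = 10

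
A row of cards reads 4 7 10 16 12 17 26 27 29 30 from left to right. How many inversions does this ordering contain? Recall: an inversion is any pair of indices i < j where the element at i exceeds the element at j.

1 inversion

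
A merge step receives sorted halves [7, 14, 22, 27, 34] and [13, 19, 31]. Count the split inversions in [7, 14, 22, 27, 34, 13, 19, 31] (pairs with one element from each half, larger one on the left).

Split inversions: 8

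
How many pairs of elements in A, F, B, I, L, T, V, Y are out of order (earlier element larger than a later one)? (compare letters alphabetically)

Inversions: 1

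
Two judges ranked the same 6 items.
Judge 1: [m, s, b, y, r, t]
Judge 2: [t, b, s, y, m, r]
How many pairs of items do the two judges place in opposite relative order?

Discordant pairs: 9

Assign each item its position (1..6) in the first ordering, then rewrite the second ordering as that position sequence:
positions: m→1, s→2, b→3, y→4, r→5, t→6
second ordering as positions: [6, 3, 2, 4, 1, 5]
Discordant pairs = inversions in this position sequence.
6: 3, 2, 4, 1, 5 → 5
3: 2, 1 → 2
2: 1 → 1
4: 1 → 1
1: 0
5: 0
Total: 5 + 2 + 1 + 1 + 0 + 0 = 9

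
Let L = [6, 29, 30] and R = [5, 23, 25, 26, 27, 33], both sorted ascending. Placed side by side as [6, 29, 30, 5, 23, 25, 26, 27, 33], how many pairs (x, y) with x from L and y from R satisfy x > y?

There are 11 split inversions.

For each element r of the right run, count left-run elements greater than r:
r = 5: 6, 29, 30 → 3
r = 23: 29, 30 → 2
r = 25: 29, 30 → 2
r = 26: 29, 30 → 2
r = 27: 29, 30 → 2
r = 33: none → 0
Cross-inversions: 3 + 2 + 2 + 2 + 2 + 0 = 11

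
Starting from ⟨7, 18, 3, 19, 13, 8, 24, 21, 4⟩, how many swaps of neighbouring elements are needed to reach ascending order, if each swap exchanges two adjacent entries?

Each adjacent swap fixes exactly one inversion, so the minimum swap count equals the number of inversions.
Count inversions — for each element, later elements that are smaller:
7: 3, 4 → 2
18: 3, 13, 8, 4 → 4
3: none → 0
19: 13, 8, 4 → 3
13: 8, 4 → 2
8: 4 → 1
24: 21, 4 → 2
21: 4 → 1
4: none → 0
Total inversions: 2 + 4 + 0 + 3 + 2 + 1 + 2 + 1 + 0 = 15

15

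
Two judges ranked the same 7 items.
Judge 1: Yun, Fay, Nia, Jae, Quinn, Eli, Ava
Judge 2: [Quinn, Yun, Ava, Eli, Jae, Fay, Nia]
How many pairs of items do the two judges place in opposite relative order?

13

Assign each item its position (1..7) in the first ordering, then rewrite the second ordering as that position sequence:
positions: Yun→1, Fay→2, Nia→3, Jae→4, Quinn→5, Eli→6, Ava→7
second ordering as positions: [5, 1, 7, 6, 4, 2, 3]
Discordant pairs = inversions in this position sequence.
5: 1, 4, 2, 3 → 4
1: 0
7: 6, 4, 2, 3 → 4
6: 4, 2, 3 → 3
4: 2, 3 → 2
2: 0
3: 0
Total: 4 + 0 + 4 + 3 + 2 + 0 + 0 = 13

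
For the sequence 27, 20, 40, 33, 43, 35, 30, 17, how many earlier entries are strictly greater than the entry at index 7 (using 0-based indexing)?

The element at index 7 is 17.
Elements before it: 27, 20, 40, 33, 43, 35, 30
Those larger than 17: 27, 20, 40, 33, 43, 35, 30

7 such elements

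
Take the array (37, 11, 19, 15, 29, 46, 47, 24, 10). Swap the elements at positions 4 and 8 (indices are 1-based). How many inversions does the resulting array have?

Positions 4 and 8 hold 15 and 24; after swapping, the array is [37, 11, 19, 24, 29, 46, 47, 15, 10].
Sweep left to right; for each value list the smaller values that follow it:
37 → 11, 19, 24, 29, 15, 10 → 6
11 → 10 → 1
19 → 15, 10 → 2
24 → 15, 10 → 2
29 → 15, 10 → 2
46 → 15, 10 → 2
47 → 15, 10 → 2
15 → 10 → 1
10 → none → 0
Sum: 6 + 1 + 2 + 2 + 2 + 2 + 2 + 1 + 0 = 18

Inversions: 18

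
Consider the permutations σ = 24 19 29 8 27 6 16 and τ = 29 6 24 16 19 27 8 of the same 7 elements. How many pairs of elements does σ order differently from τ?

Discordant pairs: 10

Assign each item its position (1..7) in the first ordering, then rewrite the second ordering as that position sequence:
positions: 24→1, 19→2, 29→3, 8→4, 27→5, 6→6, 16→7
second ordering as positions: [3, 6, 1, 7, 2, 5, 4]
Discordant pairs = inversions in this position sequence.
3: 1, 2 → 2
6: 1, 2, 5, 4 → 4
1: 0
7: 2, 5, 4 → 3
2: 0
5: 4 → 1
4: 0
Total: 2 + 4 + 0 + 3 + 0 + 1 + 0 = 10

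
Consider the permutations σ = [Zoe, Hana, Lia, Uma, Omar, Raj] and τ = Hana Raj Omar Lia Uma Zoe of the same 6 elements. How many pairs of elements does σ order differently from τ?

Assign each item its position (1..6) in the first ordering, then rewrite the second ordering as that position sequence:
positions: Zoe→1, Hana→2, Lia→3, Uma→4, Omar→5, Raj→6
second ordering as positions: [2, 6, 5, 3, 4, 1]
Discordant pairs = inversions in this position sequence.
2: 1 → 1
6: 5, 3, 4, 1 → 4
5: 3, 4, 1 → 3
3: 1 → 1
4: 1 → 1
1: 0
Total: 1 + 4 + 3 + 1 + 1 + 0 = 10

There are 10 discordant pairs.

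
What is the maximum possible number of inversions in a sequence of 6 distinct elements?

15

The maximum occurs when the array is in strictly decreasing order: every one of the C(6, 2) pairs is inverted.
C(6, 2) = 6·5/2 = 15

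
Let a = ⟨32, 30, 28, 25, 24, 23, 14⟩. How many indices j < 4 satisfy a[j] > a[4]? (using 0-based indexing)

4

The element at index 4 is 24.
Elements before it: 32, 30, 28, 25
Those larger than 24: 32, 30, 28, 25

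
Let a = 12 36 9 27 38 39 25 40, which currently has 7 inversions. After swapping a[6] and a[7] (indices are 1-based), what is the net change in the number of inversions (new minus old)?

Positions 6 and 7 hold 39 and 25; after swapping, the array is [12, 36, 9, 27, 38, 25, 39, 40].
For each element, count later entries that are smaller:
12: 1
36: 3
9: 0
27: 1
38: 1
25: 0
39: 0
40: 0
Sum: 1 + 3 + 0 + 1 + 1 + 0 + 0 + 0 = 6
Change: 6 − 7 = -1

-1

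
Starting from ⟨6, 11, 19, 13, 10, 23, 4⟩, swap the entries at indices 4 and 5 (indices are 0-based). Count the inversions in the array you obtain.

11

Positions 4 and 5 hold 10 and 23; after swapping, the array is [6, 11, 19, 13, 23, 10, 4].
Count, for each position, how many later elements it exceeds:
6 → 4 → 1
11 → 10, 4 → 2
19 → 13, 10, 4 → 3
13 → 10, 4 → 2
23 → 10, 4 → 2
10 → 4 → 1
4 → none → 0
Sum: 1 + 2 + 3 + 2 + 2 + 1 + 0 = 11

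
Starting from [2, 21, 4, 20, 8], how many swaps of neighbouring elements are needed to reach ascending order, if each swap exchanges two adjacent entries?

Minimum adjacent swaps = number of inversions (each swap of adjacent out-of-order elements removes one inversion and no swap can remove more).
Count inversions — for each element, later elements that are smaller:
2: none → 0
21: 4, 20, 8 → 3
4: none → 0
20: 8 → 1
8: none → 0
Total inversions: 0 + 3 + 0 + 1 + 0 = 4

4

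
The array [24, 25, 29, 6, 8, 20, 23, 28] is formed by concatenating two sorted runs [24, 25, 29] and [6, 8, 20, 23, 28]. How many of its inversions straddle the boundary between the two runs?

13

Count, for every r in R, how many entries of L exceed r:
r = 6: 24, 25, 29 → 3
r = 8: 24, 25, 29 → 3
r = 20: 24, 25, 29 → 3
r = 23: 24, 25, 29 → 3
r = 28: 29 → 1
Cross-inversions: 3 + 3 + 3 + 3 + 1 = 13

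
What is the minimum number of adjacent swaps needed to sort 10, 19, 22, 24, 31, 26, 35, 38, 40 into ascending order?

1 adjacent swap

Each adjacent swap fixes exactly one inversion, so the minimum swap count equals the number of inversions.
Count inversions — for each element, later elements that are smaller:
10: none → 0
19: none → 0
22: none → 0
24: none → 0
31: 26 → 1
26: none → 0
35: none → 0
38: none → 0
40: none → 0
Total inversions: 0 + 0 + 0 + 0 + 1 + 0 + 0 + 0 + 0 = 1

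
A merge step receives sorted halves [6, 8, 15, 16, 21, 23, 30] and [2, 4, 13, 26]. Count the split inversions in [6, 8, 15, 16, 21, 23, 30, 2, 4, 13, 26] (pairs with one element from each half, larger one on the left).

For each element r of the right run, count left-run elements greater than r:
r = 2: 6, 8, 15, 16, 21, 23, 30 → 7
r = 4: 6, 8, 15, 16, 21, 23, 30 → 7
r = 13: 15, 16, 21, 23, 30 → 5
r = 26: 30 → 1
Cross-inversions: 7 + 7 + 5 + 1 = 20

20 cross-inversions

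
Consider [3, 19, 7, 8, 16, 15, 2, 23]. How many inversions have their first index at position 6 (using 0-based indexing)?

The element at index 6 is 2.
Elements after it: 23
None of them are smaller than 2.

0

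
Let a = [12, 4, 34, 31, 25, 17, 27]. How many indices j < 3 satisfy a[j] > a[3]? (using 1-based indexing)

0

The element at index 3 is 34.
Elements before it: 12, 4
None of them are larger than 34.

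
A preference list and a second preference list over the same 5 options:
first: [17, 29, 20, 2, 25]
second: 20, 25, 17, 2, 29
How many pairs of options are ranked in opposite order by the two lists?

Assign each item its position (1..5) in the first ordering, then rewrite the second ordering as that position sequence:
positions: 17→1, 29→2, 20→3, 2→4, 25→5
second ordering as positions: [3, 5, 1, 4, 2]
Discordant pairs = inversions in this position sequence.
3: 1, 2 → 2
5: 1, 4, 2 → 3
1: 0
4: 2 → 1
2: 0
Total: 2 + 3 + 0 + 1 + 0 = 6

6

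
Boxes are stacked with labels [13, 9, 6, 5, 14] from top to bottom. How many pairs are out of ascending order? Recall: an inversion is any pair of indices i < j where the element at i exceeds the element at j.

Listing every pair i<j with a[i]>a[j] (using 1-based positions):
(1,2): 13 > 9
(1,3): 13 > 6
(1,4): 13 > 5
(2,3): 9 > 6
(2,4): 9 > 5
(3,4): 6 > 5
That's 6 pairs.

6 inversions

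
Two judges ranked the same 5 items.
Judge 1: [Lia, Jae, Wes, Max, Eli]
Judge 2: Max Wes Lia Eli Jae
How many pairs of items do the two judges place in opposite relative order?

Assign each item its position (1..5) in the first ordering, then rewrite the second ordering as that position sequence:
positions: Lia→1, Jae→2, Wes→3, Max→4, Eli→5
second ordering as positions: [4, 3, 1, 5, 2]
Discordant pairs = inversions in this position sequence.
4: 3, 1, 2 → 3
3: 1, 2 → 2
1: 0
5: 2 → 1
2: 0
Total: 3 + 2 + 0 + 1 + 0 = 6

There are 6 discordant pairs.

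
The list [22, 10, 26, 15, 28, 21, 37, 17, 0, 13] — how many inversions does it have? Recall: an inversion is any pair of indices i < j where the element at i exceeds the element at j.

26

Element-by-element contributions:
22: 6
10: 1
26: 5
15: 2
28: 4
21: 3
37: 3
17: 2
0: 0
13: 0
Sum: 6 + 1 + 5 + 2 + 4 + 3 + 3 + 2 + 0 + 0 = 26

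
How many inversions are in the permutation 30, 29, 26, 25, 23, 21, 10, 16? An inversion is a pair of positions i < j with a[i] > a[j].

27

Element-by-element contributions:
30: 7
29: 6
26: 5
25: 4
23: 3
21: 2
10: 0
16: 0
Sum: 7 + 6 + 5 + 4 + 3 + 2 + 0 + 0 = 27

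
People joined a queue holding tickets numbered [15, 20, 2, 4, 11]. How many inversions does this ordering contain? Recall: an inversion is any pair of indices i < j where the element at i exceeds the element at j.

Element-by-element contributions:
15 → 2, 4, 11 → 3
20 → 2, 4, 11 → 3
2 → none → 0
4 → none → 0
11 → none → 0
Sum: 3 + 3 + 0 + 0 + 0 = 6

6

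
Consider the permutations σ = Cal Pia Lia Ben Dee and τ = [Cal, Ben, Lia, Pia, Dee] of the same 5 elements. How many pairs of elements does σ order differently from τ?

Assign each item its position (1..5) in the first ordering, then rewrite the second ordering as that position sequence:
positions: Cal→1, Pia→2, Lia→3, Ben→4, Dee→5
second ordering as positions: [1, 4, 3, 2, 5]
Discordant pairs = inversions in this position sequence.
1: 0
4: 3, 2 → 2
3: 2 → 1
2: 0
5: 0
Total: 0 + 2 + 1 + 0 + 0 = 3

3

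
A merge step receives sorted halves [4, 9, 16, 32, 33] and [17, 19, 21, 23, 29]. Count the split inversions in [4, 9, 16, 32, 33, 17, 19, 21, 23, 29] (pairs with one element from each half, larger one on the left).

Count, for every r in R, how many entries of L exceed r:
r = 17: 32, 33 → 2
r = 19: 32, 33 → 2
r = 21: 32, 33 → 2
r = 23: 32, 33 → 2
r = 29: 32, 33 → 2
Cross-inversions: 2 + 2 + 2 + 2 + 2 = 10

10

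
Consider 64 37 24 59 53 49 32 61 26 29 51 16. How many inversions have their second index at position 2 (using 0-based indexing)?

The element at index 2 is 24.
Elements before it: 64, 37
Those larger than 24: 64, 37

2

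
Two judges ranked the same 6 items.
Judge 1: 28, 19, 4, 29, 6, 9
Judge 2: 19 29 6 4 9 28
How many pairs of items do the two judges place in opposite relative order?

7 discordant pairs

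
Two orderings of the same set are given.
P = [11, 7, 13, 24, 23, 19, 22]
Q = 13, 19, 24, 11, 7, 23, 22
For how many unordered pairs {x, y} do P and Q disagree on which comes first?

There are 8 disagreeing pairs.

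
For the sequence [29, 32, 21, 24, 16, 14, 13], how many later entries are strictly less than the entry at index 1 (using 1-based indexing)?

5 such elements

The element at index 1 is 29.
Elements after it: 32, 21, 24, 16, 14, 13
Those smaller than 29: 21, 24, 16, 14, 13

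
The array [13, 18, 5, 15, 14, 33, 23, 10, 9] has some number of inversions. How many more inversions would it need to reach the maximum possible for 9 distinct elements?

17

Maximum inversions for 9 distinct elements is C(9, 2) = 9·8/2 = 36.
Current inversions — for each element, count later smaller elements:
13: 3
18: 5
5: 0
15: 3
14: 2
33: 3
23: 2
10: 1
9: 0
Current total: 3 + 5 + 0 + 3 + 2 + 3 + 2 + 1 + 0 = 19
Shortfall: 36 − 19 = 17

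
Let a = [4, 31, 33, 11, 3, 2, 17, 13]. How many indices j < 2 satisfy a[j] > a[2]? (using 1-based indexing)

0

The element at index 2 is 31.
Elements before it: 4
None of them are larger than 31.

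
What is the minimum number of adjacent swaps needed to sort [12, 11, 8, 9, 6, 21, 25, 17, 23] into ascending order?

Minimum adjacent swaps = number of inversions (each swap of adjacent out-of-order elements removes one inversion and no swap can remove more).
Count inversions — for each element, later elements that are smaller:
12: 11, 8, 9, 6 → 4
11: 8, 9, 6 → 3
8: 6 → 1
9: 6 → 1
6: none → 0
21: 17 → 1
25: 17, 23 → 2
17: none → 0
23: none → 0
Total inversions: 4 + 3 + 1 + 1 + 0 + 1 + 2 + 0 + 0 = 12

12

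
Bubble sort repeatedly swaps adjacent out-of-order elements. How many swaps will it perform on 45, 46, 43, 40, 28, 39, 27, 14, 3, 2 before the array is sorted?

43

Minimum adjacent swaps = number of inversions (each swap of adjacent out-of-order elements removes one inversion and no swap can remove more).
Count inversions — for each element, later elements that are smaller:
45: 43, 40, 28, 39, 27, 14, 3, 2 → 8
46: 43, 40, 28, 39, 27, 14, 3, 2 → 8
43: 40, 28, 39, 27, 14, 3, 2 → 7
40: 28, 39, 27, 14, 3, 2 → 6
28: 27, 14, 3, 2 → 4
39: 27, 14, 3, 2 → 4
27: 14, 3, 2 → 3
14: 3, 2 → 2
3: 2 → 1
2: none → 0
Total inversions: 8 + 8 + 7 + 6 + 4 + 4 + 3 + 2 + 1 + 0 = 43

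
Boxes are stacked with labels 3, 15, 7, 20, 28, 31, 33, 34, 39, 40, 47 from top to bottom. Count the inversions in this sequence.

1

Count, for each position, how many later elements it exceeds:
3 → none → 0
15 → 7 → 1
7 → none → 0
20 → none → 0
28 → none → 0
31 → none → 0
33 → none → 0
34 → none → 0
39 → none → 0
40 → none → 0
47 → none → 0
Sum: 0 + 1 + 0 + 0 + 0 + 0 + 0 + 0 + 0 + 0 + 0 = 1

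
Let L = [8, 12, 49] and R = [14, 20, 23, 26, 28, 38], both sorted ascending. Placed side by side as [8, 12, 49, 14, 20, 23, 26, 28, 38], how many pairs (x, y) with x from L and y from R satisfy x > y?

Count, for every r in R, how many entries of L exceed r:
r = 14: 49 → 1
r = 20: 49 → 1
r = 23: 49 → 1
r = 26: 49 → 1
r = 28: 49 → 1
r = 38: 49 → 1
Cross-inversions: 1 + 1 + 1 + 1 + 1 + 1 = 6

6 split inversions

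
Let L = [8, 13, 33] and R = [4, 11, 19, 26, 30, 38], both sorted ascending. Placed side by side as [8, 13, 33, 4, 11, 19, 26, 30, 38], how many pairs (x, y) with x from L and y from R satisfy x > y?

8

Count, for every r in R, how many entries of L exceed r:
r = 4: 8, 13, 33 → 3
r = 11: 13, 33 → 2
r = 19: 33 → 1
r = 26: 33 → 1
r = 30: 33 → 1
r = 38: none → 0
Cross-inversions: 3 + 2 + 1 + 1 + 1 + 0 = 8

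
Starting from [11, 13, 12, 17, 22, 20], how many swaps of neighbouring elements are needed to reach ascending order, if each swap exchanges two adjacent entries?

Swaps: 2

Minimum adjacent swaps = number of inversions (each swap of adjacent out-of-order elements removes one inversion and no swap can remove more).
Count inversions — for each element, later elements that are smaller:
11: none → 0
13: 12 → 1
12: none → 0
17: none → 0
22: 20 → 1
20: none → 0
Total inversions: 0 + 1 + 0 + 0 + 1 + 0 = 2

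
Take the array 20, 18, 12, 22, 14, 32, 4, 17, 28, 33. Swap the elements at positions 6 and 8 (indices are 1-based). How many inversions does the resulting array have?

Positions 6 and 8 hold 32 and 17; after swapping, the array is [20, 18, 12, 22, 14, 17, 4, 32, 28, 33].
Sweep left to right; for each value list the smaller values that follow it:
20: 5
18: 4
12: 1
22: 3
14: 1
17: 1
4: 0
32: 1
28: 0
33: 0
Sum: 5 + 4 + 1 + 3 + 1 + 1 + 0 + 1 + 0 + 0 = 16

16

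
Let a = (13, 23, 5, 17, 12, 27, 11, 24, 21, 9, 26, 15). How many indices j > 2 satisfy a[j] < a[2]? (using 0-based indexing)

0 such elements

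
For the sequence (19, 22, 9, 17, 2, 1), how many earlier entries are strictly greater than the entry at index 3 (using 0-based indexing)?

The element at index 3 is 17.
Elements before it: 19, 22, 9
Those larger than 17: 19, 22

2 such elements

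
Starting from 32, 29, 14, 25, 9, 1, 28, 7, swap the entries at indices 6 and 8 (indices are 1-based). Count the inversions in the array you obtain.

Positions 6 and 8 hold 1 and 7; after swapping, the array is [32, 29, 14, 25, 9, 7, 28, 1].
For each element, count later entries that are smaller:
32: 7
29: 6
14: 3
25: 3
9: 2
7: 1
28: 1
1: 0
Sum: 7 + 6 + 3 + 3 + 2 + 1 + 1 + 0 = 23

23 inversions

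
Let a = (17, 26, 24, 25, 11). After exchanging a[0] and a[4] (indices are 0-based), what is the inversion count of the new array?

Positions 0 and 4 hold 17 and 11; after swapping, the array is [11, 26, 24, 25, 17].
Sweep left to right; for each value list the smaller values that follow it:
11 → none → 0
26 → 24, 25, 17 → 3
24 → 17 → 1
25 → 17 → 1
17 → none → 0
Sum: 0 + 3 + 1 + 1 + 0 = 5

There are 5 inversions.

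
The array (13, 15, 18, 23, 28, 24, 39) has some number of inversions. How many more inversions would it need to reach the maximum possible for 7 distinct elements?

20 inversions short

Maximum inversions for 7 distinct elements is C(7, 2) = 7·6/2 = 21.
Current inversions — for each element, count later smaller elements:
13: 0
15: 0
18: 0
23: 0
28: 1
24: 0
39: 0
Current total: 0 + 0 + 0 + 0 + 1 + 0 + 0 = 1
Shortfall: 21 − 1 = 20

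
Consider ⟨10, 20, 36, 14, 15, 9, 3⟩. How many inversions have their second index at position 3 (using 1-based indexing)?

The element at index 3 is 36.
Elements before it: 10, 20
None of them are larger than 36.

0 such elements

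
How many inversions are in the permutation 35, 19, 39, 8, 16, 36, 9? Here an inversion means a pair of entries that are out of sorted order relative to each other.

13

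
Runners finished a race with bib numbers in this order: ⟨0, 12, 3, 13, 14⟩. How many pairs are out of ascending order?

1 inversion

For each element, count later entries that are smaller:
0: 0
12: 1
3: 0
13: 0
14: 0
Sum: 0 + 1 + 0 + 0 + 0 = 1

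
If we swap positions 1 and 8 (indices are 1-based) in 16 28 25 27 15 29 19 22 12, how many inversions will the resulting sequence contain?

Positions 1 and 8 hold 16 and 22; after swapping, the array is [22, 28, 25, 27, 15, 29, 19, 16, 12].
Element-by-element contributions:
22: 4
28: 6
25: 4
27: 4
15: 1
29: 3
19: 2
16: 1
12: 0
Sum: 4 + 6 + 4 + 4 + 1 + 3 + 2 + 1 + 0 = 25

25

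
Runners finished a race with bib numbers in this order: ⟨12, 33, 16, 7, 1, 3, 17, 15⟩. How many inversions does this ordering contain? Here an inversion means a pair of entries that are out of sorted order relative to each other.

Sweep left to right; for each value list the smaller values that follow it:
12: 3
33: 6
16: 4
7: 2
1: 0
3: 0
17: 1
15: 0
Sum: 3 + 6 + 4 + 2 + 0 + 0 + 1 + 0 = 16

16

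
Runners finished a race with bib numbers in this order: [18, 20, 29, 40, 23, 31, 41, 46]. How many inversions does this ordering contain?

3

Count, for each position, how many later elements it exceeds:
18 → none → 0
20 → none → 0
29 → 23 → 1
40 → 23, 31 → 2
23 → none → 0
31 → none → 0
41 → none → 0
46 → none → 0
Sum: 0 + 0 + 1 + 2 + 0 + 0 + 0 + 0 = 3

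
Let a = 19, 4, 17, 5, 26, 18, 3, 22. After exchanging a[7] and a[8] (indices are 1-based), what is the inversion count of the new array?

Inversions: 14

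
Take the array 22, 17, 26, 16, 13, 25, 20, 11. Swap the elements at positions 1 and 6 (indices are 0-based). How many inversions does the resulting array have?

20 inversions

Positions 1 and 6 hold 17 and 20; after swapping, the array is [22, 20, 26, 16, 13, 25, 17, 11].
Count, for each position, how many later elements it exceeds:
22 → 20, 16, 13, 17, 11 → 5
20 → 16, 13, 17, 11 → 4
26 → 16, 13, 25, 17, 11 → 5
16 → 13, 11 → 2
13 → 11 → 1
25 → 17, 11 → 2
17 → 11 → 1
11 → none → 0
Sum: 5 + 4 + 5 + 2 + 1 + 2 + 1 + 0 = 20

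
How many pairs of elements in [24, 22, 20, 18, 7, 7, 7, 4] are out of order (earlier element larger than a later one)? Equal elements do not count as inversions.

There are 25 out-of-order pairs.

Element-by-element contributions:
24 → 22, 20, 18, 7, 7, 7, 4 → 7
22 → 20, 18, 7, 7, 7, 4 → 6
20 → 18, 7, 7, 7, 4 → 5
18 → 7, 7, 7, 4 → 4
7 → 4 → 1
7 → 4 → 1
7 → 4 → 1
4 → none → 0
Sum: 7 + 6 + 5 + 4 + 1 + 1 + 1 + 0 = 25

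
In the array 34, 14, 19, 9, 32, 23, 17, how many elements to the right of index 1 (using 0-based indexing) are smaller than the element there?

1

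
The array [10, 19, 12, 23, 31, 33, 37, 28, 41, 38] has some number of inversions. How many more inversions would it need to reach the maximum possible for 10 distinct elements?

Maximum inversions for 10 distinct elements is C(10, 2) = 10·9/2 = 45.
Current inversions — for each element, count later smaller elements:
10: 0
19: 1
12: 0
23: 0
31: 1
33: 1
37: 1
28: 0
41: 1
38: 0
Current total: 0 + 1 + 0 + 0 + 1 + 1 + 1 + 0 + 1 + 0 = 5
Shortfall: 45 − 5 = 40

40 inversions short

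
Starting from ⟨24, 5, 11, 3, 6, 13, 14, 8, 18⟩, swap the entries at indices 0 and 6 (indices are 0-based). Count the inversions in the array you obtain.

Inversions: 13

Positions 0 and 6 hold 24 and 14; after swapping, the array is [14, 5, 11, 3, 6, 13, 24, 8, 18].
For each element, count later entries that are smaller:
14 → 5, 11, 3, 6, 13, 8 → 6
5 → 3 → 1
11 → 3, 6, 8 → 3
3 → none → 0
6 → none → 0
13 → 8 → 1
24 → 8, 18 → 2
8 → none → 0
18 → none → 0
Sum: 6 + 1 + 3 + 0 + 0 + 1 + 2 + 0 + 0 = 13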